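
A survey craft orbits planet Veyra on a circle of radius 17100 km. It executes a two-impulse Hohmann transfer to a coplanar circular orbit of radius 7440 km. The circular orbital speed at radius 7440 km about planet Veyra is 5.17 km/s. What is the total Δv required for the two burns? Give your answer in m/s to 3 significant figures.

Δv = 1690 m/s

From the circular-orbit relation v² = μ/r at r = 7440 km: μ = v²r = (5.17)² × 7440 = 1.98863×10^5 km³/s².
Transfer-ellipse semi-major axis a_t = (r₁ + r₂)/2 = (17100 + 7440)/2 = 12270 km.
Circular speed at r₁: v₁ = √(μ/r₁) = √(1.98863×10^5/17100) = 3.4102 km/s.
Transfer-orbit speed at r₁ (vis-viva equation): v_a = √[μ(2/r₁ − 1/a_t)] = 2.6555 km/s.
First burn Δv₁ = |v_a − v₁| = 0.7547 km/s.
At r₂, v₂ = √(μ/r₂) = 5.1700 km/s.
Transfer-orbit speed at r₂: v_p = √[μ(2/r₂ − 1/a_t)] = 6.1033 km/s.
Second burn Δv₂ = |v₂ − v_p| = 0.9333 km/s.
Δv = Δv₁ + Δv₂ = 0.7547 + 0.9333 = 1.688 km/s.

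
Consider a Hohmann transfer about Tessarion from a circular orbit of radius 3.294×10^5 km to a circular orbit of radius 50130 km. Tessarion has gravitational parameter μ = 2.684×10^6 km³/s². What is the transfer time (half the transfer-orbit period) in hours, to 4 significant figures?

Semi-major axis of the transfer orbit: a_t = (3.294×10^5 + 50130)/2 = 1.89765×10^5 km.
Half the transfer-orbit period gives t = π√(a_t³/μ) = 1.585×10^5 s.
Converting: 1.585×10^5 s ÷ 3600 s/hour = 44.03 hours.

t = 44.03 hours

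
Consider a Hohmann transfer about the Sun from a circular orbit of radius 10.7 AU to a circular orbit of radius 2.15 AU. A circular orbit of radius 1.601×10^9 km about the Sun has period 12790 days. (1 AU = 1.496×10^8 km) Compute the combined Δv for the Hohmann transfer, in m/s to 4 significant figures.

From Kepler's third law T² = 4π²r³/μ at r = 1.601×10^9 km, T = 12790 days = 12790 × 86400 s = 1.105056×10^9 s: μ = 4π²r³/T² = 1.32668×10^11 km³/s².
In km: r₁ = 10.7 × 1.496×10^8 = 1.60072×10^9 km; r₂ = 2.15 × 1.496×10^8 = 3.2164×10^8 km.
Transfer-ellipse semi-major axis a_t = (r₁ + r₂)/2 = (1.60072×10^9 + 3.2164×10^8)/2 = 9.6118×10^8 km.
Circular speed at r₁: v₁ = √(μ/r₁) = √(1.32668×10^11/1.60072×10^9) = 9.1038 km/s.
Transfer-orbit speed at r₁ (v² = μ(2/r − 1/a)): v_a = √[μ(2/r₁ − 1/a_t)] = 5.2663 km/s.
First burn Δv₁ = |v_a − v₁| = 3.8375 km/s.
At r₂, v₂ = √(μ/r₂) = 20.3094 km/s.
Transfer-orbit speed at r₂: v_p = √[μ(2/r₂ − 1/a_t)] = 26.2091 km/s.
Second burn Δv₂ = |v₂ − v_p| = 5.8997 km/s.
Δv = Δv₁ + Δv₂ = 3.8375 + 5.8997 = 9.737 km/s.

Δv = 9737 m/s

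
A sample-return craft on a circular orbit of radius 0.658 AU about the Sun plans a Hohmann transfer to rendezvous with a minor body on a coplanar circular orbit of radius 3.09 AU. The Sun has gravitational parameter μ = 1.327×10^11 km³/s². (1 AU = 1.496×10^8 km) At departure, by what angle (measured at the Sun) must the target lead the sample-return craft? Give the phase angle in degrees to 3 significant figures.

φ = 95.0°

In km: r₁ = 0.658 × 1.496×10^8 = 9.84368×10^7 km; r₂ = 3.09 × 1.496×10^8 = 4.62264×10^8 km.
The Hohmann ellipse has a_t = (r₁ + r₂)/2 = 2.803504×10^8 km.
The half-period of the transfer ellipse is t = π√(a_t³/μ) = 4.04824×10^7 s.
The target's mean motion on its circular orbit is ω₂ = √(μ/r₂³) = 3.66522×10^-8 rad/s.
Angle swept by the target during transfer: ω₂·t = 1.48377 rad = 85.01°.
The sample-return craft traverses 180° on the transfer ellipse, so the target must lead by 180° − 85.01° = 95.0°.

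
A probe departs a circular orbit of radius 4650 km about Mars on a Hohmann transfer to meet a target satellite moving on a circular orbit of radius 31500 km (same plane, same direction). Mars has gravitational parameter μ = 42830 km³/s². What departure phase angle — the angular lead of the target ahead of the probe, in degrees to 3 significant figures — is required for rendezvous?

φ = 102°

Transfer-ellipse semi-major axis a_t = (r₁ + r₂)/2 = (4650 + 31500)/2 = 18075 km.
The half-period of the transfer ellipse is t = π√(a_t³/μ) = 36888.7 s.
Target angular speed ω₂ = √(μ/r₂³) = 3.70176×10^-5 rad/s.
Angle swept by the target during transfer: ω₂·t = 1.3655 rad = 78.24°.
The probe traverses 180° on the transfer ellipse, so the target must lead by 180° − 78.24° = 102°.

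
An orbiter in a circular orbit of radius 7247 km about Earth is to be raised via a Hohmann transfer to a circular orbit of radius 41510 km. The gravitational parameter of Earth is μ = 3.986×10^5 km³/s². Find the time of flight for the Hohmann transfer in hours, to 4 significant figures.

t = 5.261 hours

Transfer-ellipse semi-major axis a_t = (r₁ + r₂)/2 = (7247 + 41510)/2 = 24378.5 km.
Half the transfer-orbit period gives t = π√(a_t³/μ) = 18940 s.
Converting: 18940 s ÷ 3600 s/hour = 5.261 hours.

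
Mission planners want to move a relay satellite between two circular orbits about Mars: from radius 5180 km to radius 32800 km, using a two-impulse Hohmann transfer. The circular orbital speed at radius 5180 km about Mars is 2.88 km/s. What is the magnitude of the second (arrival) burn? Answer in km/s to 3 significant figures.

From the circular-orbit relation v² = μ/r at r = 5180 km: μ = v²r = (2.88)² × 5180 = 42965.0 km³/s².
The Hohmann ellipse has a_t = (r₁ + r₂)/2 = 18990 km.
On the circular orbit at r = 32800 km, v_c = √(μ/r) = 1.14451 km/s.
Transfer-orbit speed at the same r (vis-viva, a = a_t): v_t = √[μ(2/r − 1/a_t)] = 0.597754 km/s.
Δv₂ = |v_t − v_c| = |0.597754 − 1.14451| = 0.5468 km/s.

Δv₂ = 0.547 km/s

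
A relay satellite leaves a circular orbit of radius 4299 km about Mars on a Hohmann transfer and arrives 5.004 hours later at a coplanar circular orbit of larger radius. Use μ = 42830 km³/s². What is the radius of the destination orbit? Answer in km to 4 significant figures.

r₂ = 18120 km

Transfer time t = 5.004 hours = 18014.4 s, and t = π√(a_t³/μ).
So a_t = (μ t²/π²)^(1/3) = (42830 × (18014.4)² / π²)^(1/3) = 11209 km.
Since a_t = (r₁ + r₂)/2, r₂ = 2a_t − r₁ = 2×11209 − 4299 = 18119 km.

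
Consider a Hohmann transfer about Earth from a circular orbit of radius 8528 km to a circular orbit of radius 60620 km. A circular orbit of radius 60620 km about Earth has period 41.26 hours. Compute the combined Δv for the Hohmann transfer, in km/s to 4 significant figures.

Δv = 3.507 km/s

From Kepler's third law T² = 4π²r³/μ at r = 60620 km, T = 41.26 hours = 41.26 × 3600 s = 1.48536×10^5 s: μ = 4π²r³/T² = 3.98606×10^5 km³/s².
The Hohmann ellipse has a_t = (r₁ + r₂)/2 = 34574 km.
Circular speed at r₁: v₁ = √(μ/r₁) = √(3.98606×10^5/8528) = 6.837 km/s.
On the transfer ellipse at r₁, vis-viva equation gives v_p = √[μ(2/r₁ − 1/a_t)] = 9.053 km/s.
First burn Δv₁ = |v_p − v₁| = 2.216 km/s.
Circular speed at r₂: v₂ = √(μ/r₂) = 2.5643 km/s.
Transfer-orbit speed at r₂: v_a = √[μ(2/r₂ − 1/a_t)] = 1.2735 km/s.
Second burn Δv₂ = |v₂ − v_a| = 1.291 km/s.
Total Δv = Δv₁ + Δv₂ = 3.507 km/s.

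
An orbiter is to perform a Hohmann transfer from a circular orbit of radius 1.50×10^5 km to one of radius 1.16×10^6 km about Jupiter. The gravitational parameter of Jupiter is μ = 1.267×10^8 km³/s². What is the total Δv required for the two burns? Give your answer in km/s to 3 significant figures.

Transfer-ellipse semi-major axis a_t = (r₁ + r₂)/2 = (1.500×10^5 + 1.160×10^6)/2 = 6.550×10^5 km.
Circular speed at r₁: v₁ = √(μ/r₁) = √(1.267×10^8/1.500×10^5) = 29.063 km/s.
Transfer-orbit speed at r₁ (vis-viva): v_p = √[μ(2/r₁ − 1/a_t)] = 38.677 km/s.
First burn Δv₁ = |v_p − v₁| = 9.614 km/s.
Circular speed at r₂: v₂ = √(μ/r₂) = 10.451 km/s.
Transfer-orbit speed at r₂: v_a = √[μ(2/r₂ − 1/a_t)] = 5.0013 km/s.
Second burn Δv₂ = |v₂ − v_a| = 5.450 km/s.
Total Δv = Δv₁ + Δv₂ = 15.06 km/s.

Δv = 15.1 km/s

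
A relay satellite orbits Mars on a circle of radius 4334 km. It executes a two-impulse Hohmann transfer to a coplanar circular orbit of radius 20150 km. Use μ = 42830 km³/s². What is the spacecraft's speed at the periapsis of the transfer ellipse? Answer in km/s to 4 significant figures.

v = 4.033 km/s

The Hohmann ellipse has a_t = (r₁ + r₂)/2 = 12242 km.
The periapsis of the transfer ellipse is at r = 4334 km.
From the vis-viva equation, v = √[μ(2/r − 1/a_t)] = 4.033 km/s.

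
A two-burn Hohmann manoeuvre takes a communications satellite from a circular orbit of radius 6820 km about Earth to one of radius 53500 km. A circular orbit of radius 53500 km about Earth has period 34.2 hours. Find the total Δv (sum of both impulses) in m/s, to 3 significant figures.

Δv = 3970 m/s

From Kepler's third law T² = 4π²r³/μ at r = 53500 km, T = 34.2 hours = 34.2 × 3600 s = 1.2312×10^5 s: μ = 4π²r³/T² = 3.98808×10^5 km³/s².
Transfer-ellipse semi-major axis a_t = (r₁ + r₂)/2 = (6820 + 53500)/2 = 30160 km.
Circular speed at r₁: v₁ = √(μ/r₁) = √(3.98808×10^5/6820) = 7.6470 km/s.
Transfer-orbit speed at r₁ (v² = μ(2/r − 1/a)): v_p = √[μ(2/r₁ − 1/a_t)] = 10.185 km/s.
First burn Δv₁ = |v_p − v₁| = 2.538 km/s.
At r₂, v₂ = √(μ/r₂) = 2.730 km/s.
Transfer-orbit speed at r₂: v_a = √[μ(2/r₂ − 1/a_t)] = 1.298 km/s.
Second burn Δv₂ = |v₂ − v_a| = 1.432 km/s.
Δv = Δv₁ + Δv₂ = 2.538 + 1.432 = 3.970 km/s.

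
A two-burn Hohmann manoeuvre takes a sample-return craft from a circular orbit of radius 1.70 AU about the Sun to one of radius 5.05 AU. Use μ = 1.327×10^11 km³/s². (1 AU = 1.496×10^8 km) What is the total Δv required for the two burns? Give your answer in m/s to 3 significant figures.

In km: r₁ = 1.70 × 1.496×10^8 = 2.5432×10^8 km; r₂ = 5.05 × 1.496×10^8 = 7.5548×10^8 km.
Transfer-ellipse semi-major axis a_t = (r₁ + r₂)/2 = (2.5432×10^8 + 7.5548×10^8)/2 = 5.049×10^8 km.
At r₁ the circular-orbit speed is v₁ = √(μ/r₁) = 22.843 km/s.
On the transfer ellipse at r₁, vis-viva gives v_p = √[μ(2/r₁ − 1/a_t)] = 27.942 km/s.
First burn Δv₁ = |v_p − v₁| = 5.099 km/s.
At r₂, v₂ = √(μ/r₂) = 13.253 km/s.
Transfer-orbit speed at r₂: v_a = √[μ(2/r₂ − 1/a_t)] = 9.4061 km/s.
Second burn Δv₂ = |v₂ − v_a| = 3.847 km/s.
Δv = Δv₁ + Δv₂ = 5.099 + 3.847 = 8.946 km/s.

Δv = 8950 m/s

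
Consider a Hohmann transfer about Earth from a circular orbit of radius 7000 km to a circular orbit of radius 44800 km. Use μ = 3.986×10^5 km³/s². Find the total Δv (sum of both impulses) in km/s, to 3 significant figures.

Δv = 3.81 km/s

The Hohmann ellipse has a_t = (r₁ + r₂)/2 = 25900 km.
At r₁ the circular-orbit speed is v₁ = √(μ/r₁) = 7.5460 km/s.
Transfer-orbit speed at r₁ (vis-viva): v_p = √[μ(2/r₁ − 1/a_t)] = 9.9245 km/s.
First burn Δv₁ = |v_p − v₁| = 2.3785 km/s.
At r₂, v₂ = √(μ/r₂) = 2.9828 km/s.
Transfer-orbit speed at r₂: v_a = √[μ(2/r₂ − 1/a_t)] = 1.5507 km/s.
Second burn Δv₂ = |v₂ − v_a| = 1.4321 km/s.
Δv = Δv₁ + Δv₂ = 2.3785 + 1.4321 = 3.811 km/s.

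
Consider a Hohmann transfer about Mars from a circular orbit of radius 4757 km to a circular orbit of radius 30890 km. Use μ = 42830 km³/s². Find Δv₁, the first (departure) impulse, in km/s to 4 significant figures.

The Hohmann ellipse has a_t = (r₁ + r₂)/2 = 17823.5 km.
Circular speed at r = 4757 km: v_c = √(μ/r) = 3.0006 km/s.
Transfer-orbit speed at the same r (vis-viva, a = a_t): v_t = √[μ(2/r − 1/a_t)] = 3.9502 km/s.
Δv₁ = |v_t − v_c| = |3.9502 − 3.0006| = 0.9496 km/s.

Δv₁ = 0.9496 km/s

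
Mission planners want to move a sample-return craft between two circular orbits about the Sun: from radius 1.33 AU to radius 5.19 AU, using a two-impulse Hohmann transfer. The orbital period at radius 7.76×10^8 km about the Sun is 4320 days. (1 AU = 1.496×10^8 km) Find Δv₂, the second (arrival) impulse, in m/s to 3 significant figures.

From Kepler's third law T² = 4π²r³/μ at r = 7.76×10^8 km, T = 4320 days = 4320 × 86400 s = 3.73248×10^8 s: μ = 4π²r³/T² = 1.32419×10^11 km³/s².
In km: r₁ = 1.33 × 1.496×10^8 = 1.98968×10^8 km; r₂ = 5.19 × 1.496×10^8 = 7.76424×10^8 km.
The Hohmann ellipse has a_t = (r₁ + r₂)/2 = 4.87696×10^8 km.
Circular speed at r = 7.76424×10^8 km: v_c = √(μ/r) = 13.0595 km/s.
Vis-viva on the transfer ellipse at r = 7.76424×10^8 km gives v_t = √[μ(2/r − 1/a_t)] = 8.34147 km/s.
Δv₂ = |v_t − v_c| = |8.34147 − 13.0595| = 4.718 km/s.

Δv₂ = 4720 m/s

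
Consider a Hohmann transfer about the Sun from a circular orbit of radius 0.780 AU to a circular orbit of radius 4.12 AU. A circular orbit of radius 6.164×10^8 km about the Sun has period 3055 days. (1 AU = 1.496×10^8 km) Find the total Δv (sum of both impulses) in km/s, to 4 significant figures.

From Kepler's third law T² = 4π²r³/μ at r = 6.164×10^8 km, T = 3055 days = 3055 × 86400 s = 2.63952×10^8 s: μ = 4π²r³/T² = 1.32708×10^11 km³/s².
In km: r₁ = 0.780 × 1.496×10^8 = 1.16688×10^8 km; r₂ = 4.12 × 1.496×10^8 = 6.16352×10^8 km.
Transfer-ellipse semi-major axis a_t = (r₁ + r₂)/2 = (1.16688×10^8 + 6.16352×10^8)/2 = 3.6652×10^8 km.
At r₁ the circular-orbit speed is v₁ = √(μ/r₁) = 33.72 km/s.
On the transfer ellipse at r₁, v² = μ(2/r − 1/a) gives v_p = √[μ(2/r₁ − 1/a_t)] = 43.73 km/s.
First burn Δv₁ = |v_p − v₁| = 10.01 km/s.
Circular speed at r₂: v₂ = √(μ/r₂) = 14.6735 km/s.
Transfer-orbit speed at r₂: v_a = √[μ(2/r₂ − 1/a_t)] = 8.27940 km/s.
Second burn Δv₂ = |v₂ − v_a| = 6.394 km/s.
Δv = Δv₁ + Δv₂ = 10.01 + 6.394 = 16.40 km/s.

Δv = 16.40 km/s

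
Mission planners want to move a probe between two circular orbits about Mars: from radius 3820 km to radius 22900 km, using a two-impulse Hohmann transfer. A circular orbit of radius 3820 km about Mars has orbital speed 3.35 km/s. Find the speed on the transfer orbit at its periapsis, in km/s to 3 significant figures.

From the circular-orbit relation v² = μ/r at r = 3820 km: μ = v²r = (3.35)² × 3820 = 42869.9 km³/s².
Transfer-ellipse semi-major axis a_t = (r₁ + r₂)/2 = (3820 + 22900)/2 = 13360 km.
At periapsis, r = 3820 km.
Applying v² = μ(2/r − 1/a_t): v = 4.386 km/s.

v = 4.39 km/s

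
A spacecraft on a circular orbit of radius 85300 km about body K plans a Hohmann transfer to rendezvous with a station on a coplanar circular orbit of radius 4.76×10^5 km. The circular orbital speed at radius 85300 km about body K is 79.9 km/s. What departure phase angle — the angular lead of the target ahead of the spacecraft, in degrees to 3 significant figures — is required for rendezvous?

φ = 98.5°

From the circular-orbit relation v² = μ/r at r = 85300 km: μ = v²r = (79.9)² × 85300 = 5.44556×10^8 km³/s².
Transfer-ellipse semi-major axis a_t = (r₁ + r₂)/2 = (85300 + 4.760×10^5)/2 = 2.8065×10^5 km.
The half-period of the transfer ellipse is t = π√(a_t³/μ) = 20016 s.
The target's mean motion on its circular orbit is ω₂ = √(μ/r₂³) = 7.1058×10^-5 rad/s.
Angle swept by the target during transfer: ω₂·t = 1.4223 rad = 81.49°.
The spacecraft traverses 180° on the transfer ellipse, so the target must lead by 180° − 81.49° = 98.5°.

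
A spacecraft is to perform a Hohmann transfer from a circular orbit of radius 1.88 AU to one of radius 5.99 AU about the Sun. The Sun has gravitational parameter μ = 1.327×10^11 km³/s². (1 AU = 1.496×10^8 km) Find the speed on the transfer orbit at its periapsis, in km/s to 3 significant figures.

v = 26.8 km/s

In km: r₁ = 1.88 × 1.496×10^8 = 2.81248×10^8 km; r₂ = 5.99 × 1.496×10^8 = 8.96104×10^8 km.
Transfer-ellipse semi-major axis a_t = (r₁ + r₂)/2 = (2.81248×10^8 + 8.96104×10^8)/2 = 5.88676×10^8 km.
At periapsis, r = 2.81248×10^8 km.
Applying v² = μ(2/r − 1/a_t): v = 26.80 km/s.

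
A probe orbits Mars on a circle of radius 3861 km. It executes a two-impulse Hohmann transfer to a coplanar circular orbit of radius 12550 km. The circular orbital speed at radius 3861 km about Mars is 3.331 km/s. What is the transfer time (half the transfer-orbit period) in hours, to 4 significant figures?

From the circular-orbit relation v² = μ/r at r = 3861 km: μ = v²r = (3.331)² × 3861 = 42840.0 km³/s².
Semi-major axis of the transfer orbit: a_t = (3861 + 12550)/2 = 8205.5 km.
Transfer time t = π√(a_t³/μ) = π√((8205.5)³ / 42840.0) = 11282 s.
Converting: 11282 s ÷ 3600 s/hour = 3.134 hours.

t = 3.134 hours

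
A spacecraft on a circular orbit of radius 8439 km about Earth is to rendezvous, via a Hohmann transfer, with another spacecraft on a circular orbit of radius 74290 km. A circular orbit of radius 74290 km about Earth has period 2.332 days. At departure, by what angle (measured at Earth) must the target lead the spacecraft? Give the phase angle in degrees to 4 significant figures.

φ = 105.2°

From Kepler's third law T² = 4π²r³/μ at r = 74290 km, T = 2.332 days = 2.332 × 86400 s = 2.014848×10^5 s: μ = 4π²r³/T² = 3.98718×10^5 km³/s².
Transfer-ellipse semi-major axis a_t = (r₁ + r₂)/2 = (8439 + 74290)/2 = 41364.5 km.
The half-period of the transfer ellipse is t = π√(a_t³/μ) = 41856.1 s.
The target's mean motion on its circular orbit is ω₂ = √(μ/r₂³) = 3.11844×10^-5 rad/s.
Angle swept by the target during transfer: ω₂·t = 1.3053 rad = 74.79°.
The spacecraft traverses 180° on the transfer ellipse, so the target must lead by 180° − 74.79° = 105.2°.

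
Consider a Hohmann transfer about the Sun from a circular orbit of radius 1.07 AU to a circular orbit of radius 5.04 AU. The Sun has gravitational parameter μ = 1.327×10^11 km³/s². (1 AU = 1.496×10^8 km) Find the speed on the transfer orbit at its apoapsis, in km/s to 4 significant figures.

v = 7.851 km/s

In km: r₁ = 1.07 × 1.496×10^8 = 1.60072×10^8 km; r₂ = 5.04 × 1.496×10^8 = 7.53984×10^8 km.
Transfer-ellipse semi-major axis a_t = (r₁ + r₂)/2 = (1.60072×10^8 + 7.53984×10^8)/2 = 4.57028×10^8 km.
The apoapsis of the transfer ellipse is at r = 7.53984×10^8 km.
Applying v² = μ(2/r − 1/a_t): v = 7.851 km/s.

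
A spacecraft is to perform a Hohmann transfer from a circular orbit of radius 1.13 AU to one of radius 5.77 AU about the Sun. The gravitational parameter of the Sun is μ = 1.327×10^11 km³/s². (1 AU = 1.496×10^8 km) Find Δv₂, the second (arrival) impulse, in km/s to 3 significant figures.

Δv₂ = 5.30 km/s

In km: r₁ = 1.13 × 1.496×10^8 = 1.69048×10^8 km; r₂ = 5.77 × 1.496×10^8 = 8.63192×10^8 km.
The Hohmann ellipse has a_t = (r₁ + r₂)/2 = 5.1612×10^8 km.
Circular speed at r = 8.63192×10^8 km: v_c = √(μ/r) = 12.399 km/s.
Transfer-orbit speed at the same r (vis-viva, a = a_t): v_t = √[μ(2/r − 1/a_t)] = 7.0960 km/s.
Δv₂ = |v_t − v_c| = |7.0960 − 12.399| = 5.303 km/s.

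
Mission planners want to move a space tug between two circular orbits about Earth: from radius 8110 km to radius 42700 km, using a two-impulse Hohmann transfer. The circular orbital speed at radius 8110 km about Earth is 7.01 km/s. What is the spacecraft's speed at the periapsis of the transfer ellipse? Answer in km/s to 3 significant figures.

From the circular-orbit relation v² = μ/r at r = 8110 km: μ = v²r = (7.01)² × 8110 = 3.98526×10^5 km³/s².
The Hohmann ellipse has a_t = (r₁ + r₂)/2 = 25405 km.
At periapsis, r = 8110 km.
From the vis-viva equation, v = √[μ(2/r − 1/a_t)] = 9.088 km/s.

v = 9.09 km/s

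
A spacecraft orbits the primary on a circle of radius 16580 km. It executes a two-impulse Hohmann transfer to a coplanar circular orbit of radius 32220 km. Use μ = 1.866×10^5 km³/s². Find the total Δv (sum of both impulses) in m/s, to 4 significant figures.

Δv = 923.1 m/s

The Hohmann ellipse has a_t = (r₁ + r₂)/2 = 24400 km.
Circular speed at r₁: v₁ = √(μ/r₁) = √(1.866×10^5/16580) = 3.3548 km/s.
Transfer-orbit speed at r₁ (vis-viva): v_p = √[μ(2/r₁ − 1/a_t)] = 3.8551 km/s.
First burn Δv₁ = |v_p − v₁| = 0.5003 km/s.
At r₂, v₂ = √(μ/r₂) = 2.40654 km/s.
Transfer-orbit speed at r₂: v_a = √[μ(2/r₂ − 1/a_t)] = 1.98377 km/s.
Second burn Δv₂ = |v₂ − v_a| = 0.4228 km/s.
Δv = Δv₁ + Δv₂ = 0.5003 + 0.4228 = 0.9231 km/s.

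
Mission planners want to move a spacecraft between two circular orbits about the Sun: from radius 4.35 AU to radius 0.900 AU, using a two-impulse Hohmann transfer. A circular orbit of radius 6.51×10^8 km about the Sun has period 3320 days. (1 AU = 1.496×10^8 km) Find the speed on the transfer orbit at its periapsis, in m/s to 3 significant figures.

v = 40400 m/s

From Kepler's third law T² = 4π²r³/μ at r = 6.51×10^8 km, T = 3320 days = 3320 × 86400 s = 2.86848×10^8 s: μ = 4π²r³/T² = 1.32373×10^11 km³/s².
In km: r₁ = 4.35 × 1.496×10^8 = 6.5076×10^8 km; r₂ = 0.900 × 1.496×10^8 = 1.3464×10^8 km.
The Hohmann ellipse has a_t = (r₁ + r₂)/2 = 3.927×10^8 km.
The periapsis of the transfer ellipse is at r = 1.3464×10^8 km.
From the vis-viva equation, v = √[μ(2/r − 1/a_t)] = 40.36 km/s.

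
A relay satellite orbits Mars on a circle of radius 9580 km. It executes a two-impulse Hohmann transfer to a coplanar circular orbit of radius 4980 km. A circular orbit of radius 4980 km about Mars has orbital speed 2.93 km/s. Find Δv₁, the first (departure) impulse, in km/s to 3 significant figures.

Δv₁ = 0.365 km/s

From the circular-orbit relation v² = μ/r at r = 4980 km: μ = v²r = (2.93)² × 4980 = 42752.8 km³/s².
The Hohmann ellipse has a_t = (r₁ + r₂)/2 = 7280 km.
Circular speed at r = 9580 km: v_c = √(μ/r) = 2.1125 km/s.
Transfer-orbit speed at the same r (vis-viva, a = a_t): v_t = √[μ(2/r − 1/a_t)] = 1.7472 km/s.
Δv₁ = |v_t − v_c| = |1.7472 − 2.1125| = 0.3653 km/s.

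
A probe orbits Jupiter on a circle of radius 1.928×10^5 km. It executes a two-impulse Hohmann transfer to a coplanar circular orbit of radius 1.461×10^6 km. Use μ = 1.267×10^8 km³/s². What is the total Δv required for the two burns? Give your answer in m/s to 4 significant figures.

Δv = 13260 m/s

Transfer-ellipse semi-major axis a_t = (r₁ + r₂)/2 = (1.928×10^5 + 1.461×10^6)/2 = 8.269×10^5 km.
Circular speed at r₁: v₁ = √(μ/r₁) = √(1.267×10^8/1.928×10^5) = 25.635 km/s.
Transfer-orbit speed at r₁ (vis-viva): v_p = √[μ(2/r₁ − 1/a_t)] = 34.075 km/s.
First burn Δv₁ = |v_p − v₁| = 8.440 km/s.
At r₂, v₂ = √(μ/r₂) = 9.3124 km/s.
Transfer-orbit speed at r₂: v_a = √[μ(2/r₂ − 1/a_t)] = 4.4967 km/s.
Second burn Δv₂ = |v₂ − v_a| = 4.816 km/s.
Total Δv = Δv₁ + Δv₂ = 13.26 km/s.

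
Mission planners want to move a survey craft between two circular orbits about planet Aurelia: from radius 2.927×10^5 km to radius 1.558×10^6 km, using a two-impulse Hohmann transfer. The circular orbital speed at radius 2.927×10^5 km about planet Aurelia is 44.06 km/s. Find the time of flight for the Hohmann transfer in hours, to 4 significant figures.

t = 32.59 hours

From the circular-orbit relation v² = μ/r at r = 2.927×10^5 km: μ = v²r = (44.06)² × 2.927×10^5 = 5.68214×10^8 km³/s².
Transfer-ellipse semi-major axis a_t = (r₁ + r₂)/2 = (2.927×10^5 + 1.558×10^6)/2 = 9.2535×10^5 km.
Half the transfer-orbit period gives t = π√(a_t³/μ) = 1.1731×10^5 s.
Converting: 1.1731×10^5 s ÷ 3600 s/hour = 32.59 hours.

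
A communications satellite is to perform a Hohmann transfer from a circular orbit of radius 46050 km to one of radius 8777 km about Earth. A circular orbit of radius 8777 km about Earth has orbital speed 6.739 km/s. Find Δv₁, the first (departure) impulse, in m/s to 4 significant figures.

Δv₁ = 1277 m/s

From the circular-orbit relation v² = μ/r at r = 8777 km: μ = v²r = (6.739)² × 8777 = 3.98600×10^5 km³/s².
The Hohmann ellipse has a_t = (r₁ + r₂)/2 = 27413.5 km.
Circular speed at r = 46050 km: v_c = √(μ/r) = 2.942 km/s.
Transfer-orbit speed at the same r (vis-viva, a = a_t): v_t = √[μ(2/r − 1/a_t)] = 1.665 km/s.
Δv₁ = |v_t − v_c| = |1.665 − 2.942| = 1.277 km/s.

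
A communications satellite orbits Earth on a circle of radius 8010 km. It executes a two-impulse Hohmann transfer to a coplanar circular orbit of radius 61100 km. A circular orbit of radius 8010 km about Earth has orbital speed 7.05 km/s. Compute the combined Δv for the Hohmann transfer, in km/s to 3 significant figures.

From the circular-orbit relation v² = μ/r at r = 8010 km: μ = v²r = (7.05)² × 8010 = 3.98117×10^5 km³/s².
Semi-major axis of the transfer orbit: a_t = (8010 + 61100)/2 = 34555 km.
Circular speed at r₁: v₁ = √(μ/r₁) = √(3.98117×10^5/8010) = 7.0500 km/s.
Transfer-orbit speed at r₁ (vis-viva): v_p = √[μ(2/r₁ − 1/a_t)] = 9.3746 km/s.
First burn Δv₁ = |v_p − v₁| = 2.3246 km/s.
At r₂, v₂ = √(μ/r₂) = 2.5526 km/s.
Transfer-orbit speed at r₂: v_a = √[μ(2/r₂ − 1/a_t)] = 1.2290 km/s.
Second burn Δv₂ = |v₂ − v_a| = 1.3236 km/s.
Δv = Δv₁ + Δv₂ = 2.3246 + 1.3236 = 3.648 km/s.

Δv = 3.65 km/s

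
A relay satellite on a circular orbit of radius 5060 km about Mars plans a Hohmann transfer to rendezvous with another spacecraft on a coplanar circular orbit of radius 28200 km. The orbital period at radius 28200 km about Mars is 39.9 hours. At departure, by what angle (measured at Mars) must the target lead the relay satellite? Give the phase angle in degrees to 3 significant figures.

From Kepler's third law T² = 4π²r³/μ at r = 28200 km, T = 39.9 hours = 39.9 × 3600 s = 1.4364×10^5 s: μ = 4π²r³/T² = 42909.8 km³/s².
The Hohmann ellipse has a_t = (r₁ + r₂)/2 = 16630 km.
Transfer time t = π√(a_t³/μ) = 32524 s.
The target's mean motion on its circular orbit is ω₂ = √(μ/r₂³) = 4.3743×10^-5 rad/s.
Angle swept by the target during transfer: ω₂·t = 1.4227 rad = 81.51°.
Arrival is 180° from departure on the ellipse, so φ = 180° − 81.51° = 98.5°.

φ = 98.5°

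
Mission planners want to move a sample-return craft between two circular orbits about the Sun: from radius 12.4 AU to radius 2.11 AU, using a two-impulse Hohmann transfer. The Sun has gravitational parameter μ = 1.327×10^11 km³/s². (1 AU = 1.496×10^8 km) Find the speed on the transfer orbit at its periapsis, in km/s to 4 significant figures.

In km: r₁ = 12.4 × 1.496×10^8 = 1.85504×10^9 km; r₂ = 2.11 × 1.496×10^8 = 3.15656×10^8 km.
The Hohmann ellipse has a_t = (r₁ + r₂)/2 = 1.085348×10^9 km.
The periapsis of the transfer ellipse is at r = 3.15656×10^8 km.
Applying v² = μ(2/r − 1/a_t): v = 26.81 km/s.

v = 26.81 km/s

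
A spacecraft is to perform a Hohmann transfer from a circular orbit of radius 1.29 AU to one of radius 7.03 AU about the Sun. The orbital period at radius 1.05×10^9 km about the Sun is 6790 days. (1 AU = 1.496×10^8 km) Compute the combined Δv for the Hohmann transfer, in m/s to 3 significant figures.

Δv = 12800 m/s

From Kepler's third law T² = 4π²r³/μ at r = 1.05×10^9 km, T = 6790 days = 6790 × 86400 s = 5.86656×10^8 s: μ = 4π²r³/T² = 1.32789×10^11 km³/s².
In km: r₁ = 1.29 × 1.496×10^8 = 1.92984×10^8 km; r₂ = 7.03 × 1.496×10^8 = 1.051688×10^9 km.
Semi-major axis of the transfer orbit: a_t = (1.92984×10^8 + 1.051688×10^9)/2 = 6.22336×10^8 km.
At r₁ the circular-orbit speed is v₁ = √(μ/r₁) = 26.2313 km/s.
Transfer-orbit speed at r₁ (vis-viva equation): v_p = √[μ(2/r₁ − 1/a_t)] = 34.0997 km/s.
First burn Δv₁ = |v_p − v₁| = 7.868 km/s.
Circular speed at r₂: v₂ = √(μ/r₂) = 11.2366 km/s.
Transfer-orbit speed at r₂: v_a = √[μ(2/r₂ − 1/a_t)] = 6.25727 km/s.
Second burn Δv₂ = |v₂ − v_a| = 4.979 km/s.
Total Δv = Δv₁ + Δv₂ = 12.85 km/s.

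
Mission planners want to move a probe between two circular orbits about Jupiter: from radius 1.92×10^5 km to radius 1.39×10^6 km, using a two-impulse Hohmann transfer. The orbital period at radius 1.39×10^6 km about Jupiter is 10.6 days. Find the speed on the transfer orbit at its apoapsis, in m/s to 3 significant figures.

From Kepler's third law T² = 4π²r³/μ at r = 1.39×10^6 km, T = 10.6 days = 10.6 × 86400 s = 9.1584×10^5 s: μ = 4π²r³/T² = 1.26405×10^8 km³/s².
Transfer-ellipse semi-major axis a_t = (r₁ + r₂)/2 = (1.920×10^5 + 1.390×10^6)/2 = 7.910×10^5 km.
At apoapsis, r = 1.390×10^6 km.
From the vis-viva equation, v = √[μ(2/r − 1/a_t)] = 4.698 km/s.

v = 4700 m/s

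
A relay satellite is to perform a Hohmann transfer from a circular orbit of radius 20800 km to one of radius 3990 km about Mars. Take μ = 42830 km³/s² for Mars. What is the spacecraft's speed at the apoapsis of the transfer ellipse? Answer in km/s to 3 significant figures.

Transfer-ellipse semi-major axis a_t = (r₁ + r₂)/2 = (20800 + 3990)/2 = 12395 km.
The apoapsis of the transfer ellipse is at r = 20800 km.
Applying v² = μ(2/r − 1/a_t): v = 0.8142 km/s.

v = 0.814 km/s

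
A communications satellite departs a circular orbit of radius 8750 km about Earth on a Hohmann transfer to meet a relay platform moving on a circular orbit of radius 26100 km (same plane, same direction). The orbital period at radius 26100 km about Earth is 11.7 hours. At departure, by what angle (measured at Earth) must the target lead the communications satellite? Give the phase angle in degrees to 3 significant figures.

From Kepler's third law T² = 4π²r³/μ at r = 26100 km, T = 11.7 hours = 11.7 × 3600 s = 42120 s: μ = 4π²r³/T² = 3.95644×10^5 km³/s².
Transfer-ellipse semi-major axis a_t = (r₁ + r₂)/2 = (8750 + 26100)/2 = 17425 km.
The half-period of the transfer ellipse is t = π√(a_t³/μ) = 11488.33 s.
Target angular speed ω₂ = √(μ/r₂³) = 1.491734×10^-4 rad/s.
Angle swept by the target during transfer: ω₂·t = 1.7138 rad = 98.19°.
The communications satellite traverses 180° on the transfer ellipse, so the target must lead by 180° − 98.19° = 81.8°.

φ = 81.8°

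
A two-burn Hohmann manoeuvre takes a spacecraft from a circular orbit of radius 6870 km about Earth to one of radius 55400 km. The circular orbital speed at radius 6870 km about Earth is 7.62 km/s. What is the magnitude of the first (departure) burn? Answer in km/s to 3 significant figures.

From the circular-orbit relation v² = μ/r at r = 6870 km: μ = v²r = (7.62)² × 6870 = 3.98902×10^5 km³/s².
Semi-major axis of the transfer orbit: a_t = (6870 + 55400)/2 = 31135 km.
On the circular orbit at r = 6870 km, v_c = √(μ/r) = 7.6200 km/s.
Transfer-orbit speed at the same r (vis-viva, a = a_t): v_t = √[μ(2/r − 1/a_t)] = 10.164 km/s.
Δv₁ = |v_t − v_c| = |10.164 − 7.6200| = 2.544 km/s.

Δv₁ = 2.54 km/s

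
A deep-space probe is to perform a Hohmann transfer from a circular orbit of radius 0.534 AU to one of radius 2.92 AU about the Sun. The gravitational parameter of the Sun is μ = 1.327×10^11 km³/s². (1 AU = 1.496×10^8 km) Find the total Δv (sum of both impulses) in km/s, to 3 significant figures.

Δv = 20.0 km/s

In km: r₁ = 0.534 × 1.496×10^8 = 7.98864×10^7 km; r₂ = 2.92 × 1.496×10^8 = 4.36832×10^8 km.
The Hohmann ellipse has a_t = (r₁ + r₂)/2 = 2.583592×10^8 km.
Circular speed at r₁: v₁ = √(μ/r₁) = √(1.327×10^11/7.98864×10^7) = 40.76 km/s.
On the transfer ellipse at r₁, vis-viva equation gives v_p = √[μ(2/r₁ − 1/a_t)] = 53.00 km/s.
First burn Δv₁ = |v_p − v₁| = 12.24 km/s.
Circular speed at r₂: v₂ = √(μ/r₂) = 17.429 km/s.
Transfer-orbit speed at r₂: v_a = √[μ(2/r₂ − 1/a_t)] = 9.6918 km/s.
Second burn Δv₂ = |v₂ − v_a| = 7.737 km/s.
Total Δv = Δv₁ + Δv₂ = 19.98 km/s.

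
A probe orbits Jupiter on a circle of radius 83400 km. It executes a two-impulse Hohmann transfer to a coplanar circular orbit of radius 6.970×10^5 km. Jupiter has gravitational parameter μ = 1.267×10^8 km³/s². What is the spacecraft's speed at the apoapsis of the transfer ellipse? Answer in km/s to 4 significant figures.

v = 6.233 km/s

The Hohmann ellipse has a_t = (r₁ + r₂)/2 = 3.902×10^5 km.
At apoapsis, r = 6.970×10^5 km.
Applying v² = μ(2/r − 1/a_t): v = 6.233 km/s.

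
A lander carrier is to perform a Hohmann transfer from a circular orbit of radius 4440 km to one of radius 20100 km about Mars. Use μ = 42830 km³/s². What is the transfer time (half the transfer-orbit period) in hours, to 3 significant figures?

t = 5.73 hours

Transfer-ellipse semi-major axis a_t = (r₁ + r₂)/2 = (4440 + 20100)/2 = 12270 km.
Half the transfer-orbit period gives t = π√(a_t³/μ) = 20630 s.
Converting: 20630 s ÷ 3600 s/hour = 5.73 hours.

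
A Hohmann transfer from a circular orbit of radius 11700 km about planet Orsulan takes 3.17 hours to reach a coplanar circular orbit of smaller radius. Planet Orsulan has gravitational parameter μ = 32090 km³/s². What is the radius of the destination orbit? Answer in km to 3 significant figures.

r₂ = 3320 km

Transfer time t = 3.17 hours = 11412 s, and t = π√(a_t³/μ).
So a_t = (μ t²/π²)^(1/3) = (32090 × (11412)² / π²)^(1/3) = 7509.3 km.
Since a_t = (r₁ + r₂)/2, r₂ = 2a_t − r₁ = 2×7509.3 − 11700 = 3318.6 km.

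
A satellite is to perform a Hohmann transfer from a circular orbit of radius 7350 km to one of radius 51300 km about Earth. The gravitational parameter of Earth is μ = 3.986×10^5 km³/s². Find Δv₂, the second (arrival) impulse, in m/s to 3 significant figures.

Transfer-ellipse semi-major axis a_t = (r₁ + r₂)/2 = (7350 + 51300)/2 = 29325 km.
On the circular orbit at r = 51300 km, v_c = √(μ/r) = 2.7875 km/s.
Transfer-orbit speed at the same r (vis-viva, a = a_t): v_t = √[μ(2/r − 1/a_t)] = 1.3955 km/s.
Δv₂ = |v_t − v_c| = |1.3955 − 2.7875| = 1.392 km/s.

Δv₂ = 1390 m/s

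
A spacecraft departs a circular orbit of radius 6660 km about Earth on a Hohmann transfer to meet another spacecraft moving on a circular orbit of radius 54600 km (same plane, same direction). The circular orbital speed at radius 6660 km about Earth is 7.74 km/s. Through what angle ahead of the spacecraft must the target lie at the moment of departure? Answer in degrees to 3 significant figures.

From the circular-orbit relation v² = μ/r at r = 6660 km: μ = v²r = (7.74)² × 6660 = 3.98985×10^5 km³/s².
Transfer-ellipse semi-major axis a_t = (r₁ + r₂)/2 = (6660 + 54600)/2 = 30630 km.
Transfer time t = π√(a_t³/μ) = 26660 s.
Target angular speed ω₂ = √(μ/r₂³) = 4.951×10^-5 rad/s.
Angle swept by the target during transfer: ω₂·t = 1.320 rad = 75.63°.
The spacecraft traverses 180° on the transfer ellipse, so the target must lead by 180° − 75.63° = 104°.

φ = 104°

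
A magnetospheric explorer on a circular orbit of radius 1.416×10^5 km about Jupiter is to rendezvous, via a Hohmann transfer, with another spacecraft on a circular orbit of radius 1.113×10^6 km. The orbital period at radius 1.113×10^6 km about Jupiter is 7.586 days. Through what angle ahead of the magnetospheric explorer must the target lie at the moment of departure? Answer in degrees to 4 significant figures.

φ = 103.8°

From Kepler's third law T² = 4π²r³/μ at r = 1.113×10^6 km, T = 7.586 days = 7.586 × 86400 s = 6.554304×10^5 s: μ = 4π²r³/T² = 1.26705×10^8 km³/s².
The Hohmann ellipse has a_t = (r₁ + r₂)/2 = 6.273×10^5 km.
The half-period of the transfer ellipse is t = π√(a_t³/μ) = 1.3866×10^5 s.
Target angular speed ω₂ = √(μ/r₂³) = 9.5864×10^-6 rad/s.
Angle swept by the target during transfer: ω₂·t = 1.3293 rad = 76.16°.
Arrival is 180° from departure on the ellipse, so φ = 180° − 76.16° = 103.8°.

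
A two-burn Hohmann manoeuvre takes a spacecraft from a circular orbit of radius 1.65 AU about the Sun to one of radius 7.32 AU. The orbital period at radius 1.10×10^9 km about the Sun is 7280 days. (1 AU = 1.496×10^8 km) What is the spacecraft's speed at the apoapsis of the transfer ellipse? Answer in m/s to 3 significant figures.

v = 6680 m/s

From Kepler's third law T² = 4π²r³/μ at r = 1.10×10^9 km, T = 7280 days = 7280 × 86400 s = 6.28992×10^8 s: μ = 4π²r³/T² = 1.32815×10^11 km³/s².
In km: r₁ = 1.65 × 1.496×10^8 = 2.4684×10^8 km; r₂ = 7.32 × 1.496×10^8 = 1.095072×10^9 km.
The Hohmann ellipse has a_t = (r₁ + r₂)/2 = 6.70956×10^8 km.
The apoapsis of the transfer ellipse is at r = 1.095072×10^9 km.
From the vis-viva equation, v = √[μ(2/r − 1/a_t)] = 6.680 km/s.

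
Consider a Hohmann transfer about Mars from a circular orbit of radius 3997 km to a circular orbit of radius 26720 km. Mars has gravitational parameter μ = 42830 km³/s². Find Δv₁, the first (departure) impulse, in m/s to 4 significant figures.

Δv₁ = 1044 m/s

Transfer-ellipse semi-major axis a_t = (r₁ + r₂)/2 = (3997 + 26720)/2 = 15358.5 km.
Circular speed at r = 3997 km: v_c = √(μ/r) = 3.2735 km/s.
Transfer-orbit speed at the same r (vis-viva, a = a_t): v_t = √[μ(2/r − 1/a_t)] = 4.3177 km/s.
Δv₁ = |v_t − v_c| = |4.3177 − 3.2735| = 1.044 km/s.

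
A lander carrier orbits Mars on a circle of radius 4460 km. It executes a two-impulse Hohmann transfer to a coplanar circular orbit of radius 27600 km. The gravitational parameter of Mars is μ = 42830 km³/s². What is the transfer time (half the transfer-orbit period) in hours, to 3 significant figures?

Semi-major axis of the transfer orbit: a_t = (4460 + 27600)/2 = 16030 km.
Half the transfer-orbit period gives t = π√(a_t³/μ) = 30810 s.
Converting: 30810 s ÷ 3600 s/hour = 8.56 hours.

t = 8.56 hours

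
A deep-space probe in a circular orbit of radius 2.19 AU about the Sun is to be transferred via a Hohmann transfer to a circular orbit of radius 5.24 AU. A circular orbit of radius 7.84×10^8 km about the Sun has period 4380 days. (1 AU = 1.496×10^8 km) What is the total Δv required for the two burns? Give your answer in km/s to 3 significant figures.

From Kepler's third law T² = 4π²r³/μ at r = 7.84×10^8 km, T = 4380 days = 4380 × 86400 s = 3.78432×10^8 s: μ = 4π²r³/T² = 1.32841×10^11 km³/s².
In km: r₁ = 2.19 × 1.496×10^8 = 3.27624×10^8 km; r₂ = 5.24 × 1.496×10^8 = 7.83904×10^8 km.
Semi-major axis of the transfer orbit: a_t = (3.27624×10^8 + 7.83904×10^8)/2 = 5.55764×10^8 km.
At r₁ the circular-orbit speed is v₁ = √(μ/r₁) = 20.13623 km/s.
Transfer-orbit speed at r₁ (vis-viva equation): v_p = √[μ(2/r₁ − 1/a_t)] = 23.91468 km/s.
First burn Δv₁ = |v_p − v₁| = 3.778 km/s.
At r₂, v₂ = √(μ/r₂) = 13.018 km/s.
Transfer-orbit speed at r₂: v_a = √[μ(2/r₂ − 1/a_t)] = 9.9949 km/s.
Second burn Δv₂ = |v₂ − v_a| = 3.023 km/s.
Δv = Δv₁ + Δv₂ = 3.778 + 3.023 = 6.801 km/s.

Δv = 6.80 km/s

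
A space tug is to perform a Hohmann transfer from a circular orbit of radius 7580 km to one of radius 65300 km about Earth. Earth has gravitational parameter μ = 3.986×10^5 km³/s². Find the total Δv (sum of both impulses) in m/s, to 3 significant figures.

Δv = 3800 m/s

The Hohmann ellipse has a_t = (r₁ + r₂)/2 = 36440 km.
Circular speed at r₁: v₁ = √(μ/r₁) = √(3.986×10^5/7580) = 7.2516 km/s.
Transfer-orbit speed at r₁ (vis-viva): v_p = √[μ(2/r₁ − 1/a_t)] = 9.7074 km/s.
First burn Δv₁ = |v_p − v₁| = 2.456 km/s.
Circular speed at r₂: v₂ = √(μ/r₂) = 2.471 km/s.
Transfer-orbit speed at r₂: v_a = √[μ(2/r₂ − 1/a_t)] = 1.127 km/s.
Second burn Δv₂ = |v₂ − v_a| = 1.344 km/s.
Total Δv = Δv₁ + Δv₂ = 3.800 km/s.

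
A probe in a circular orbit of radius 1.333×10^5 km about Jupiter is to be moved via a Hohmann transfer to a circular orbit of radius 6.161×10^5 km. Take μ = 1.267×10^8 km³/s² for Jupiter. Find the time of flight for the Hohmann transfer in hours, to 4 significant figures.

t = 17.78 hours

Semi-major axis of the transfer orbit: a_t = (1.333×10^5 + 6.161×10^5)/2 = 3.747×10^5 km.
By Kepler's third law the transfer-orbit period is T = 2π√(a_t³/μ), so t = T/2 = 64020 s.
Converting: 64020 s ÷ 3600 s/hour = 17.78 hours.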